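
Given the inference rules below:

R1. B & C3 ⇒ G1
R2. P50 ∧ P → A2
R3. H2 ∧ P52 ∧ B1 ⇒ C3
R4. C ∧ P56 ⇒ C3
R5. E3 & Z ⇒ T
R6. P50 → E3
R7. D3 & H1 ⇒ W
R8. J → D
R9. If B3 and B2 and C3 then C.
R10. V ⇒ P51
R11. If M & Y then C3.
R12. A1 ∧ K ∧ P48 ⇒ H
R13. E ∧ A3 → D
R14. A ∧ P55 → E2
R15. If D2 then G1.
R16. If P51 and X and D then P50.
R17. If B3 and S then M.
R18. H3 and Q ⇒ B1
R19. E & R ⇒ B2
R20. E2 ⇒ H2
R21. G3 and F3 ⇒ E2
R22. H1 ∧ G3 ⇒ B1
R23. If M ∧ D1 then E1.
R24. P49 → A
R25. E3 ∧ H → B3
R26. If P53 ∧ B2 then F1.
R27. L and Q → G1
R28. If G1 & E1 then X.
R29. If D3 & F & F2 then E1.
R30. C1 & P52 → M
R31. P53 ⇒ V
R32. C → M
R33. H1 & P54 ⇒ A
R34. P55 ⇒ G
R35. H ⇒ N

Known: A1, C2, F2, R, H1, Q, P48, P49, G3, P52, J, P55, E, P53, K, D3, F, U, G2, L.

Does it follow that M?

Yes

D  (by R8: J)
H  (by R12: A1, K, P48)
B2  (by R19: E, R)
B1  (by R22: H1, G3)
A  (by R24: P49)
G1  (by R27: L, Q)
E1  (by R29: D3, F, F2)
V  (by R31: P53)
P51  (by R10: V)
E2  (by R14: A, P55)
H2  (by R20: E2)
X  (by R28: G1, E1)
C3  (by R3: H2, P52, B1)
P50  (by R16: P51, X, D)
E3  (by R6: P50)
B3  (by R25: E3, H)
C  (by R9: B3, B2, C3)
M  (by R32: C)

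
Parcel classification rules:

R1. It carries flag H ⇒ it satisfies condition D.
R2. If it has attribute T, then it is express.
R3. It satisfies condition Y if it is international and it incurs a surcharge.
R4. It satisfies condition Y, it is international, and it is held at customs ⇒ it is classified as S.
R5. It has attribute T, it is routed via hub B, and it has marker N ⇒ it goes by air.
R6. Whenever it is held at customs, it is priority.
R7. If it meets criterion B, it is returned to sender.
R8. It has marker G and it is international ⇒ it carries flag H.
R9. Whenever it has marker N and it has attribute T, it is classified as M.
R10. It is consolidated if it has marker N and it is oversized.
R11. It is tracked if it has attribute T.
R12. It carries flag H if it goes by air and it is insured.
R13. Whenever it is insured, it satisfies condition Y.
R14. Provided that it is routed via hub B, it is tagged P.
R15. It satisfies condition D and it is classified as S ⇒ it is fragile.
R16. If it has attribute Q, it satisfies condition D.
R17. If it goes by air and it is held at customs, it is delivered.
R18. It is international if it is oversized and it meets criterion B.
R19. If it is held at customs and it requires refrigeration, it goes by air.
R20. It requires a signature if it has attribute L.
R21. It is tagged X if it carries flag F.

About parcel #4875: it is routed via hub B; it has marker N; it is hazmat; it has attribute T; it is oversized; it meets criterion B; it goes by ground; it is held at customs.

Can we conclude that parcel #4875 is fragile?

Forward chaining from the given facts derives: is express, goes by air, is priority, is returned to sender, is classified as M, is consolidated, is tracked, is tagged P, is delivered, is international.
The only rule concluding "it is fragile" is R15, which needs "it satisfies condition D"; that is never established.

No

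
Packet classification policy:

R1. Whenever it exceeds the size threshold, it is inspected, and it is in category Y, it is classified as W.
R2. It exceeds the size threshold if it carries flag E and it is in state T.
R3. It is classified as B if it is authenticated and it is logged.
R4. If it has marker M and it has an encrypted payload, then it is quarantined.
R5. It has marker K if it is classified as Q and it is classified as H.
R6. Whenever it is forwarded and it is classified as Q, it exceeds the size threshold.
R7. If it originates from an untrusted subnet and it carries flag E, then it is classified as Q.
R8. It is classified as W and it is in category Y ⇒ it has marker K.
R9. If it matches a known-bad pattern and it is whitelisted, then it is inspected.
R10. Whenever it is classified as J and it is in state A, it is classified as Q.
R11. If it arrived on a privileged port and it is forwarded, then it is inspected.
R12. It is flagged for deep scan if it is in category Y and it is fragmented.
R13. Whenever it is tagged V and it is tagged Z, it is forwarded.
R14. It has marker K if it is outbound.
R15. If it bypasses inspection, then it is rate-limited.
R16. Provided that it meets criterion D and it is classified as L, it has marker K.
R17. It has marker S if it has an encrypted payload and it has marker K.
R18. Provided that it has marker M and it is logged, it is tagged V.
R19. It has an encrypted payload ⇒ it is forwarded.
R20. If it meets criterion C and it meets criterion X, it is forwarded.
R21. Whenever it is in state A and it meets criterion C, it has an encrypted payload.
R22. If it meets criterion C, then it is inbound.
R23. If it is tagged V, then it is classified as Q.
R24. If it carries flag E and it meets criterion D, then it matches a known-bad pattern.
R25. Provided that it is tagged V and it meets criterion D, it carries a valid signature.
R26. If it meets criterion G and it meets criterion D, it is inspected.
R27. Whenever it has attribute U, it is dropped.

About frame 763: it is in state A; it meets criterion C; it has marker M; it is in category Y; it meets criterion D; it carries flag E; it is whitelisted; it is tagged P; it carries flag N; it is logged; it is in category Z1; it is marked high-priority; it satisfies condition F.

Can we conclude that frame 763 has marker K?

Yes

By R18 (it has marker M, it is logged): it is tagged V.
By R21 (it is in state A, it meets criterion C): it has an encrypted payload.
By R23 (it is tagged V): it is classified as Q.
By R24 (it carries flag E, it meets criterion D): it matches a known-bad pattern.
By R9 (it matches a known-bad pattern, it is whitelisted): it is inspected.
By R19 (it has an encrypted payload): it is forwarded.
By R6 (it is forwarded, it is classified as Q): it exceeds the size threshold.
By R1 (it exceeds the size threshold, it is inspected, it is in category Y): it is classified as W.
By R8 (it is classified as W, it is in category Y): it has marker K.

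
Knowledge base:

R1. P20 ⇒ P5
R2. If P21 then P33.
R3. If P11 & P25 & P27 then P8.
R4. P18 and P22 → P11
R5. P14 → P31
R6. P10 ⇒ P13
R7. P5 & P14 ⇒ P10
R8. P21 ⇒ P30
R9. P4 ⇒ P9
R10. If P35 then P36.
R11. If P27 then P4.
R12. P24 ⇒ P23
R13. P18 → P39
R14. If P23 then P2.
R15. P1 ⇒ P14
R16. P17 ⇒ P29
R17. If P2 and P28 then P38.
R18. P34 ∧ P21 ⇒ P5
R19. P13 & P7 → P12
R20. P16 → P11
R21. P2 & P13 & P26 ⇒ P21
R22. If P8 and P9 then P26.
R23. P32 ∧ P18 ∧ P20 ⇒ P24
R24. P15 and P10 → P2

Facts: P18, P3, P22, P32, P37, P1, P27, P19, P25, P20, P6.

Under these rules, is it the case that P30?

Yes

P5  (by R1: P20)
P11  (by R4: P18, P22)
P4  (by R11: P27)
P14  (by R15: P1)
P24  (by R23: P32, P18, P20)
P8  (by R3: P11, P25, P27)
P10  (by R7: P5, P14)
P9  (by R9: P4)
P23  (by R12: P24)
P2  (by R14: P23)
P26  (by R22: P8, P9)
P13  (by R6: P10)
P21  (by R21: P2, P13, P26)
P30  (by R8: P21)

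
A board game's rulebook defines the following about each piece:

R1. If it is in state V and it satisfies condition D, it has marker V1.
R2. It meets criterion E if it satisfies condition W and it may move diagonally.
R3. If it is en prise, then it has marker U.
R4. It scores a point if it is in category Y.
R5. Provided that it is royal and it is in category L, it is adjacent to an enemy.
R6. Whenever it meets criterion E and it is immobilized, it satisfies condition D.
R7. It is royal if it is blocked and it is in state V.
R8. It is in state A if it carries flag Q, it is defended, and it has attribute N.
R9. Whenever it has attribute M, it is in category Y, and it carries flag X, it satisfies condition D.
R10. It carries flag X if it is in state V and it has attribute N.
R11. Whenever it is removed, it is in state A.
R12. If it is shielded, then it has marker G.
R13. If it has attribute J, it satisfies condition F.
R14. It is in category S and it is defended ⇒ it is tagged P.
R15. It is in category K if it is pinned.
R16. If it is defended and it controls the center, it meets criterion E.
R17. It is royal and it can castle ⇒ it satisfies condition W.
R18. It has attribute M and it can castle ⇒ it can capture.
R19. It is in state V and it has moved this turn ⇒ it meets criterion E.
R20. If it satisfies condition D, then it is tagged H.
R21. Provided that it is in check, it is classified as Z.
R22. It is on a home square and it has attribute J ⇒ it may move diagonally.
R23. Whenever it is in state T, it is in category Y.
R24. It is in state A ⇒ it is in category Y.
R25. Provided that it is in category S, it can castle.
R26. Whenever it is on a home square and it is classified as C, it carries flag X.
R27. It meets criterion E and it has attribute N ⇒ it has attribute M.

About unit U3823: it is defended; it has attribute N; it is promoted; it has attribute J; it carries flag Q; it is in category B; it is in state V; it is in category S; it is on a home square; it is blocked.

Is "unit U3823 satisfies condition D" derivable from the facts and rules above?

Yes

By R7 (it is blocked, it is in state V): it is royal.
By R8 (it carries flag Q, it is defended, it has attribute N): it is in state A.
By R10 (it is in state V, it has attribute N): it carries flag X.
By R22 (it is on a home square, it has attribute J): it may move diagonally.
By R24 (it is in state A): it is in category Y.
By R25 (it is in category S): it can castle.
By R17 (it is royal, it can castle): it satisfies condition W.
By R2 (it satisfies condition W, it may move diagonally): it meets criterion E.
By R27 (it meets criterion E, it has attribute N): it has attribute M.
By R9 (it has attribute M, it is in category Y, it carries flag X): it satisfies condition D.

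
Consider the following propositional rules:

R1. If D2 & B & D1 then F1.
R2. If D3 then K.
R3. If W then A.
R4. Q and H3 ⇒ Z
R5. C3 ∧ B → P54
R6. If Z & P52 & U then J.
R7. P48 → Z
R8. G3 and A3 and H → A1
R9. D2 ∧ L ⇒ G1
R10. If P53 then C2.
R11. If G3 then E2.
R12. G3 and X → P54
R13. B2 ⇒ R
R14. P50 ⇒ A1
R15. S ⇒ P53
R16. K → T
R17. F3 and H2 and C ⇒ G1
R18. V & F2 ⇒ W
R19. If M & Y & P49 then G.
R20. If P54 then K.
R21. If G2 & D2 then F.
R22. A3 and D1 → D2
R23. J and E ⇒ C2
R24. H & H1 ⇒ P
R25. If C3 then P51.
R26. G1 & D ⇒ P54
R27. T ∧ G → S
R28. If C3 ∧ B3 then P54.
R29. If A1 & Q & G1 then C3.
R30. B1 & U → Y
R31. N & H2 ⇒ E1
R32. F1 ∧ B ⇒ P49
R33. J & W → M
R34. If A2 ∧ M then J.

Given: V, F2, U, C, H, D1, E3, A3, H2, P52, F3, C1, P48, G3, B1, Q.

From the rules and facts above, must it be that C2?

No

Forward chaining from the given facts derives: Z, A1, E2, G1, W, D2, C3, Y, A, J, P51, M.
Rules concluding C2: R10 needs P53; R23 needs E — none of these are established.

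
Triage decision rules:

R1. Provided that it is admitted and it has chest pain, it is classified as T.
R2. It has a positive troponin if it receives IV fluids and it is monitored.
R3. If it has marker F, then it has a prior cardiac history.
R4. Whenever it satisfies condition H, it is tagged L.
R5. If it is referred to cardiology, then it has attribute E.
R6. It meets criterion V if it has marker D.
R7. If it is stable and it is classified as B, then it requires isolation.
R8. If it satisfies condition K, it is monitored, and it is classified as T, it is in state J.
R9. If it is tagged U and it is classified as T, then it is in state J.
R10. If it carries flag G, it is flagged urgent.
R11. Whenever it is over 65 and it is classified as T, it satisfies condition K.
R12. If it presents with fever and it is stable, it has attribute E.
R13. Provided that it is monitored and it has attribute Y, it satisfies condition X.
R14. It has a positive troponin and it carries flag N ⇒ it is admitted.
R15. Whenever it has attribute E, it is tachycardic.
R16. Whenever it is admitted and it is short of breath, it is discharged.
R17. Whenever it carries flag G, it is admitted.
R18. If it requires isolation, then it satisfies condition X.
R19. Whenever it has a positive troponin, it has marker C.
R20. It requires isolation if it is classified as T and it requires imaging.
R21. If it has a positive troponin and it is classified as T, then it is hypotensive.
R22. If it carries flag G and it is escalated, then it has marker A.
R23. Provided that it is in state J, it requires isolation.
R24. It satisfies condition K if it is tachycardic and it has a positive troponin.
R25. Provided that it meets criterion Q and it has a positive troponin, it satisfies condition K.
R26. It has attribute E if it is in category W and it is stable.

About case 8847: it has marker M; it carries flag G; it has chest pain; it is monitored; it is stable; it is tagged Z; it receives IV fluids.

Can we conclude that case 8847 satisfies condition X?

No

Forward chaining from the given facts derives: has a positive troponin, is flagged urgent, is admitted, has marker C, is classified as T, is hypotensive.
Rules concluding "it satisfies condition X": R13 needs "it has attribute Y"; R18 needs "it requires isolation" — none of these are established.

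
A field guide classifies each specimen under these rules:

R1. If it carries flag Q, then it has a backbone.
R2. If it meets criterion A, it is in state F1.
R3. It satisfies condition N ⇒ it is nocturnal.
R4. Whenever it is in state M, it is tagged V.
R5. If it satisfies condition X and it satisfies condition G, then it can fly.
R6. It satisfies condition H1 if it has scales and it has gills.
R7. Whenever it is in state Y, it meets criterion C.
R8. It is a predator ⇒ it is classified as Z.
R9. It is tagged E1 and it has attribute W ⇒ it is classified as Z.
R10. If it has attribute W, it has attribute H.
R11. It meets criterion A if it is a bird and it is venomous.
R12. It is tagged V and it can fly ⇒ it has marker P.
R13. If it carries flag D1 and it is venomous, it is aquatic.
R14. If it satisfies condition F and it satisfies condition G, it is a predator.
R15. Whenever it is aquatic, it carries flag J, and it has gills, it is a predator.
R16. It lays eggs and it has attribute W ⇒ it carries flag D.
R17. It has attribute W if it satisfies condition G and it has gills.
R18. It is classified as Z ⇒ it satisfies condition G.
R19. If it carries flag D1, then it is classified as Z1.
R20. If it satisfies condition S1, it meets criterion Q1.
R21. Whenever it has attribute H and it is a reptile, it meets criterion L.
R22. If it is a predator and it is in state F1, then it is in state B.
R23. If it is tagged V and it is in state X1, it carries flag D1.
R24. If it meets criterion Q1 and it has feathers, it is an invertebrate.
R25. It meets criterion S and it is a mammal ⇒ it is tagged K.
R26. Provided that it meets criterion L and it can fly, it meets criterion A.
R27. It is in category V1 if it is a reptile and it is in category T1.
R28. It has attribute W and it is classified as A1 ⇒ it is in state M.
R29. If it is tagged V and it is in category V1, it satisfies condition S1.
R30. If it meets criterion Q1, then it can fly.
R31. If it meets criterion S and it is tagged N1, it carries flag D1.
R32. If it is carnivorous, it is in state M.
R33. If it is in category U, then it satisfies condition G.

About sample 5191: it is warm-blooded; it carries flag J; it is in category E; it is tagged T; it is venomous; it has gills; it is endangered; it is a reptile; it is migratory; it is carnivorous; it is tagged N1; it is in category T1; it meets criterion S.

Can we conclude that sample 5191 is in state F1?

By R27 (it is a reptile, it is in category T1): it is in category V1.
By R31 (it meets criterion S, it is tagged N1): it carries flag D1.
By R32 (it is carnivorous): it is in state M.
By R4 (it is in state M): it is tagged V.
By R13 (it carries flag D1, it is venomous): it is aquatic.
By R15 (it is aquatic, it carries flag J, it has gills): it is a predator.
By R29 (it is tagged V, it is in category V1): it satisfies condition S1.
By R8 (it is a predator): it is classified as Z.
By R18 (it is classified as Z): it satisfies condition G.
By R20 (it satisfies condition S1): it meets criterion Q1.
By R30 (it meets criterion Q1): it can fly.
By R17 (it satisfies condition G, it has gills): it has attribute W.
By R10 (it has attribute W): it has attribute H.
By R21 (it has attribute H, it is a reptile): it meets criterion L.
By R26 (it meets criterion L, it can fly): it meets criterion A.
By R2 (it meets criterion A): it is in state F1.

Yes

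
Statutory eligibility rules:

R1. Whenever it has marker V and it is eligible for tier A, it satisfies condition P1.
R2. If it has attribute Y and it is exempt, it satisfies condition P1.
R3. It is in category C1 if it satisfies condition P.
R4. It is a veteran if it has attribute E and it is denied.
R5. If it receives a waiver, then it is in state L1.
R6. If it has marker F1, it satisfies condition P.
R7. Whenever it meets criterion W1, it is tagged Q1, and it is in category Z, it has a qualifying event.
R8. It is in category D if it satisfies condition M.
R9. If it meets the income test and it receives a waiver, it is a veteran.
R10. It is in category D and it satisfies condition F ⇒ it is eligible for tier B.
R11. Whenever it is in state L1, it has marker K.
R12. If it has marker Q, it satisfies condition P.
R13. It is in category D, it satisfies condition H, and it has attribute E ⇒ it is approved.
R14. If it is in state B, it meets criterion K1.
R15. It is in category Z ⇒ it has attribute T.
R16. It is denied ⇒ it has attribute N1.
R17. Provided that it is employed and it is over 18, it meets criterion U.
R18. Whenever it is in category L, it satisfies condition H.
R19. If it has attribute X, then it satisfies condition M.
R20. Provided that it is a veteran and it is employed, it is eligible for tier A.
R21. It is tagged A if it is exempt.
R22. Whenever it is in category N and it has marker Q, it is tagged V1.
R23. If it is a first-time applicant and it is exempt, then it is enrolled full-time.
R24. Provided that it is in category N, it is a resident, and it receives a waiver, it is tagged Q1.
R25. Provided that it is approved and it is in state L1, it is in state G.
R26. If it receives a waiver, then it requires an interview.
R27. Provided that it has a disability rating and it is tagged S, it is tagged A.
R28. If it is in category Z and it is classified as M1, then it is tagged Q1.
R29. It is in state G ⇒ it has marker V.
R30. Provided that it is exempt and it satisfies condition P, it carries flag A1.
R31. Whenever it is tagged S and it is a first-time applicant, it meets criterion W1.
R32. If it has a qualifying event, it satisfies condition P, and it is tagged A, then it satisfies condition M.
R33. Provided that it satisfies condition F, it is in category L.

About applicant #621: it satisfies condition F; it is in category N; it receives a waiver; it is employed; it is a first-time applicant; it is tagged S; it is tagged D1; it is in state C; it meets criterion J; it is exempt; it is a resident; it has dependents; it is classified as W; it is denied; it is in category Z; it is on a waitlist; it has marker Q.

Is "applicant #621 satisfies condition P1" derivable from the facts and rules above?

No

Forward chaining from the given facts derives: is in state L1, has marker K, satisfies condition P, has attribute T, has attribute N1, is tagged A, is tagged V1, is enrolled full-time, is tagged Q1, requires an interview, carries flag A1, meets criterion W1, is in category L, is in category C1, has a qualifying event, satisfies condition H, satisfies condition M, is in category D, is eligible for tier B.
Rules concluding "it satisfies condition P1": R1 needs "it has marker V"; R2 needs "it has attribute Y" — none of these are established.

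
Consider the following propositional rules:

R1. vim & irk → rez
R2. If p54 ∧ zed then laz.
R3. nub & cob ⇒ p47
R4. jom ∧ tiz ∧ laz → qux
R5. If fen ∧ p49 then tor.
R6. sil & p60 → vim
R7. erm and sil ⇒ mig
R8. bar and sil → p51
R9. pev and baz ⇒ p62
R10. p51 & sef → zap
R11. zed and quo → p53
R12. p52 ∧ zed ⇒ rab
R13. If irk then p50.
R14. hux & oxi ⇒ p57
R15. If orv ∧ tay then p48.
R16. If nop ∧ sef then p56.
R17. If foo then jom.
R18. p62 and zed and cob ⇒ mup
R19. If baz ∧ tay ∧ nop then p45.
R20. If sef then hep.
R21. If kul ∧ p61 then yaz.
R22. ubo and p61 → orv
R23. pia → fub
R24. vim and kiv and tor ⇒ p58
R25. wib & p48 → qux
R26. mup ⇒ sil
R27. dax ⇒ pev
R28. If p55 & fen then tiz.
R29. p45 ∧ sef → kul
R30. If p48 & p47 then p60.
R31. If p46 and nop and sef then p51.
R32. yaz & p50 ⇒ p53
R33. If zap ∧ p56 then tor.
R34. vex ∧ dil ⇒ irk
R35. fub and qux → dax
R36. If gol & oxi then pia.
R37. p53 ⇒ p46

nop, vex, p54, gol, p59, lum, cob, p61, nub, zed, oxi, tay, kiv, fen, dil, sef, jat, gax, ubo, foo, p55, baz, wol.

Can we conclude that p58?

laz  (by R2: p54, zed)
p47  (by R3: nub, cob)
p56  (by R16: nop, sef)
jom  (by R17: foo)
p45  (by R19: baz, tay, nop)
orv  (by R22: ubo, p61)
tiz  (by R28: p55, fen)
kul  (by R29: p45, sef)
irk  (by R34: vex, dil)
pia  (by R36: gol, oxi)
qux  (by R4: jom, tiz, laz)
p50  (by R13: irk)
p48  (by R15: orv, tay)
yaz  (by R21: kul, p61)
fub  (by R23: pia)
p60  (by R30: p48, p47)
p53  (by R32: yaz, p50)
dax  (by R35: fub, qux)
p46  (by R37: p53)
pev  (by R27: dax)
p51  (by R31: p46, nop, sef)
p62  (by R9: pev, baz)
zap  (by R10: p51, sef)
mup  (by R18: p62, zed, cob)
sil  (by R26: mup)
tor  (by R33: zap, p56)
vim  (by R6: sil, p60)
p58  (by R24: vim, kiv, tor)

Yes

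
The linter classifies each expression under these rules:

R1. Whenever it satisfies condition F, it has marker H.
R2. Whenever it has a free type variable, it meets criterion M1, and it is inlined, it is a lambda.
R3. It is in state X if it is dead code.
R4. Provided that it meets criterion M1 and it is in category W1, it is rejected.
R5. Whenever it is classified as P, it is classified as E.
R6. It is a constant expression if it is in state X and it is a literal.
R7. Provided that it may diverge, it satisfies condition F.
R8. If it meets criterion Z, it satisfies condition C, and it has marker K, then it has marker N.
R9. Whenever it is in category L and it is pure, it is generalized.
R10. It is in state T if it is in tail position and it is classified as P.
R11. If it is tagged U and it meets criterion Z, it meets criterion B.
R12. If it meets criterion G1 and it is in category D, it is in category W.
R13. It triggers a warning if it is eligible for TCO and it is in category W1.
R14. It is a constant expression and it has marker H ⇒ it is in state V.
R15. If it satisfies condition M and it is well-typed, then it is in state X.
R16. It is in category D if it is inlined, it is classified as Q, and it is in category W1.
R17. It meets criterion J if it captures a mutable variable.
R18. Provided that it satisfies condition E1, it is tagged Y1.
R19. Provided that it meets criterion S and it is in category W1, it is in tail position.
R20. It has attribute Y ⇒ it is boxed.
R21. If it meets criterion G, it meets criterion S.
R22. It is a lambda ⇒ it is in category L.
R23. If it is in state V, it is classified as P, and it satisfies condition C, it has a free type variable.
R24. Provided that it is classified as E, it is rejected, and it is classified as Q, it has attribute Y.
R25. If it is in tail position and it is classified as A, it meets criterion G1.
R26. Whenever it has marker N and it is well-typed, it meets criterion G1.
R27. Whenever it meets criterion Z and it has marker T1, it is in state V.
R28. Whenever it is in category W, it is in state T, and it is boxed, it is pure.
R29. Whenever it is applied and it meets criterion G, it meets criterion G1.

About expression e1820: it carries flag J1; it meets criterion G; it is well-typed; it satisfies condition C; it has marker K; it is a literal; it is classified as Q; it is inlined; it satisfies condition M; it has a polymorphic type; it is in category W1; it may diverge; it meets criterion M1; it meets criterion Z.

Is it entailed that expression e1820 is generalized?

No

Forward chaining from the given facts derives: is rejected, satisfies condition F, has marker N, is in state X, is in category D, meets criterion S, meets criterion G1, has marker H, is a constant expression, is in category W, is in state V, is in tail position.
The only rule concluding "it is generalized" is R9, which needs "it is in category L"; that is never established.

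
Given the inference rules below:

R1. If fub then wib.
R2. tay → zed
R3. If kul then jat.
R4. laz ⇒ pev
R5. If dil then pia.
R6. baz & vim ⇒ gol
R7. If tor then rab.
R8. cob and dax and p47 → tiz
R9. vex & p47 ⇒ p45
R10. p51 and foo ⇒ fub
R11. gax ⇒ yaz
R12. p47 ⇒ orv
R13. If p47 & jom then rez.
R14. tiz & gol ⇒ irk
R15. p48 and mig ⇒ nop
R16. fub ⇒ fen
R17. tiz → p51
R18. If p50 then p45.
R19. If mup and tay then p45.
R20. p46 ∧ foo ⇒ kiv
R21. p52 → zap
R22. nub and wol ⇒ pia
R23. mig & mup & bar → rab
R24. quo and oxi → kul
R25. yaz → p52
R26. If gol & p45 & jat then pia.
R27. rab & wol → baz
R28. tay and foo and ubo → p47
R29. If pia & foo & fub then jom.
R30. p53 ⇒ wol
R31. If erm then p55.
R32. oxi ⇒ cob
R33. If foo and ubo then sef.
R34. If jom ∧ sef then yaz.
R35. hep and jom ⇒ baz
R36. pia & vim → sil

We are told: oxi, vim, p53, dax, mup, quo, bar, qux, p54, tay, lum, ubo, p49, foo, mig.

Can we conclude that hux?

Forward chaining from the given facts derives: zed, p45, rab, kul, p47, wol, cob, sef, jat, tiz, orv, p51, baz, gol, fub, irk, fen, pia, jom, yaz, sil, wib, rez, p52, zap.
No rule has hux as its conclusion, and it is not among the given facts.

No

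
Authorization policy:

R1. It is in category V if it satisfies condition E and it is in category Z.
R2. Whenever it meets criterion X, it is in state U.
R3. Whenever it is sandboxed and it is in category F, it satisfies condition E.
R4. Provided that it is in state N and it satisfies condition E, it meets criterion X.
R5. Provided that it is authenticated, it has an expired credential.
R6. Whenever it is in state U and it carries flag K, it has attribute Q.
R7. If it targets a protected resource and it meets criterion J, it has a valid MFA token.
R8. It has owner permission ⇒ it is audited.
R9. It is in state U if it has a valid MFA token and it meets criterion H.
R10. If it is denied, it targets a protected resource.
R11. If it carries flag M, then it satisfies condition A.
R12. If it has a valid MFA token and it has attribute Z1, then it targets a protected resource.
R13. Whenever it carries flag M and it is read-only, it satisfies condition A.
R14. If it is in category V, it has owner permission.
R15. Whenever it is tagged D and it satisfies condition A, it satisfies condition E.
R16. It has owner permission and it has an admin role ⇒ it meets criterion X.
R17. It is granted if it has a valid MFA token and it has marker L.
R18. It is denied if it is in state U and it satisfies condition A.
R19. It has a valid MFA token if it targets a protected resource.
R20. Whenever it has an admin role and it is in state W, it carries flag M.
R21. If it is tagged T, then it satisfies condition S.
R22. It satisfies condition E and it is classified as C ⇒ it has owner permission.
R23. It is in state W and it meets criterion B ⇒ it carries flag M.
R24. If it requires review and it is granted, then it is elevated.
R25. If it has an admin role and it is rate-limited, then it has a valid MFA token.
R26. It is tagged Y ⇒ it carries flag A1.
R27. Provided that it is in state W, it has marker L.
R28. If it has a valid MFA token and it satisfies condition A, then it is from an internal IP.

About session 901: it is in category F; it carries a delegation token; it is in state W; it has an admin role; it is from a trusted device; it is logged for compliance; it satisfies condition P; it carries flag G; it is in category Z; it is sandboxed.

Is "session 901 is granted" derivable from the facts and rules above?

Yes

By R3 (it is sandboxed, it is in category F): it satisfies condition E.
By R20 (it has an admin role, it is in state W): it carries flag M.
By R27 (it is in state W): it has marker L.
By R1 (it satisfies condition E, it is in category Z): it is in category V.
By R11 (it carries flag M): it satisfies condition A.
By R14 (it is in category V): it has owner permission.
By R16 (it has owner permission, it has an admin role): it meets criterion X.
By R2 (it meets criterion X): it is in state U.
By R18 (it is in state U, it satisfies condition A): it is denied.
By R10 (it is denied): it targets a protected resource.
By R19 (it targets a protected resource): it has a valid MFA token.
By R17 (it has a valid MFA token, it has marker L): it is granted.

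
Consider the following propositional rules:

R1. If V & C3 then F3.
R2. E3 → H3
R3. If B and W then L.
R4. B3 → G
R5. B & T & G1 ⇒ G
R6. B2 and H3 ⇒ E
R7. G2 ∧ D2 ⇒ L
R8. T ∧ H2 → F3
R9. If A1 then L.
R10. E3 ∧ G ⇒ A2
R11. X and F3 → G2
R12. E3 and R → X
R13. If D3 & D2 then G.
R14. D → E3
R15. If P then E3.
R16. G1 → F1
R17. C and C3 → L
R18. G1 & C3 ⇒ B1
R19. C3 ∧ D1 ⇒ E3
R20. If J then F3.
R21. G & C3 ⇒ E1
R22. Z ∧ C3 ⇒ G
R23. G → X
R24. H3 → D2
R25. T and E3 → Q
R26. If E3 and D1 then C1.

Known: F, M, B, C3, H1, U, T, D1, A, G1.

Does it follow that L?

No

Forward chaining from the given facts derives: G, F1, B1, E3, E1, X, Q, C1, H3, A2, D2.
Rules concluding L: R3 needs W; R7 needs G2; R9 needs A1; R17 needs C — none of these are established.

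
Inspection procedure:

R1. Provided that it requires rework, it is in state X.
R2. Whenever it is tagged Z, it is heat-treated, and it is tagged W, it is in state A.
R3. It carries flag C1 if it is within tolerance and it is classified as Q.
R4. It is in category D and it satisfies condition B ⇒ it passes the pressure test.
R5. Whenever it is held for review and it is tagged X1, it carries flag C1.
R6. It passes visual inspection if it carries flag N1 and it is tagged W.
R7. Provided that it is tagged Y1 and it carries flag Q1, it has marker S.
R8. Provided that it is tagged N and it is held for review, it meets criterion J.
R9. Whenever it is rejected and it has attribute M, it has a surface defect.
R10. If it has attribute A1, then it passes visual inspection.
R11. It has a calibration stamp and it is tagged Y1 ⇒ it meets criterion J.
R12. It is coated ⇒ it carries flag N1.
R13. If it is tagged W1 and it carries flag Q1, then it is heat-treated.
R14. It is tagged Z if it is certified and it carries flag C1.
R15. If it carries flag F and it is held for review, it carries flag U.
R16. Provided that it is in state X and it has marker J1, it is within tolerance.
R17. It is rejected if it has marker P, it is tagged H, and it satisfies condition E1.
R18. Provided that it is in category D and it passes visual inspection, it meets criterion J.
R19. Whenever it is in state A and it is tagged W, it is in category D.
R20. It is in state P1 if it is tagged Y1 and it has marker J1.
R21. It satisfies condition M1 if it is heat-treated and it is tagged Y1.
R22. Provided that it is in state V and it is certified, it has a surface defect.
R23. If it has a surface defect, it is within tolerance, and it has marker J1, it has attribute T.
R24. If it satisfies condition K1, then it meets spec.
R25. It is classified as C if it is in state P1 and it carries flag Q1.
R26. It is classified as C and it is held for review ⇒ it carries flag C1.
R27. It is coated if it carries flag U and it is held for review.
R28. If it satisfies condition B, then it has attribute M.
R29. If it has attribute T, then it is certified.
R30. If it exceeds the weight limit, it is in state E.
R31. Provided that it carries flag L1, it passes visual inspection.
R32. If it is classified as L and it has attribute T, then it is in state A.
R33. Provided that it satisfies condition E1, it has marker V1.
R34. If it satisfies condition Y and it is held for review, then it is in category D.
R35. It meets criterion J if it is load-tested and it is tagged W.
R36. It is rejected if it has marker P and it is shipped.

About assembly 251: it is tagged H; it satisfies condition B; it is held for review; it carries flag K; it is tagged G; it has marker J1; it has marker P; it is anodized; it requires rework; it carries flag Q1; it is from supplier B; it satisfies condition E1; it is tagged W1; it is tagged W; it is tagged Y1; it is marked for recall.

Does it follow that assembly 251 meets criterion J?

No

Forward chaining from the given facts derives: is in state X, has marker S, is heat-treated, is within tolerance, is rejected, is in state P1, satisfies condition M1, is classified as C, carries flag C1, has attribute M, has marker V1, has a surface defect, has attribute T, is certified, is tagged Z, is in state A, is in category D, passes the pressure test.
Rules concluding "it meets criterion J": R8 needs "it is tagged N"; R11 needs "it has a calibration stamp"; R18 needs "it passes visual inspection"; R35 needs "it is load-tested" — none of these are established.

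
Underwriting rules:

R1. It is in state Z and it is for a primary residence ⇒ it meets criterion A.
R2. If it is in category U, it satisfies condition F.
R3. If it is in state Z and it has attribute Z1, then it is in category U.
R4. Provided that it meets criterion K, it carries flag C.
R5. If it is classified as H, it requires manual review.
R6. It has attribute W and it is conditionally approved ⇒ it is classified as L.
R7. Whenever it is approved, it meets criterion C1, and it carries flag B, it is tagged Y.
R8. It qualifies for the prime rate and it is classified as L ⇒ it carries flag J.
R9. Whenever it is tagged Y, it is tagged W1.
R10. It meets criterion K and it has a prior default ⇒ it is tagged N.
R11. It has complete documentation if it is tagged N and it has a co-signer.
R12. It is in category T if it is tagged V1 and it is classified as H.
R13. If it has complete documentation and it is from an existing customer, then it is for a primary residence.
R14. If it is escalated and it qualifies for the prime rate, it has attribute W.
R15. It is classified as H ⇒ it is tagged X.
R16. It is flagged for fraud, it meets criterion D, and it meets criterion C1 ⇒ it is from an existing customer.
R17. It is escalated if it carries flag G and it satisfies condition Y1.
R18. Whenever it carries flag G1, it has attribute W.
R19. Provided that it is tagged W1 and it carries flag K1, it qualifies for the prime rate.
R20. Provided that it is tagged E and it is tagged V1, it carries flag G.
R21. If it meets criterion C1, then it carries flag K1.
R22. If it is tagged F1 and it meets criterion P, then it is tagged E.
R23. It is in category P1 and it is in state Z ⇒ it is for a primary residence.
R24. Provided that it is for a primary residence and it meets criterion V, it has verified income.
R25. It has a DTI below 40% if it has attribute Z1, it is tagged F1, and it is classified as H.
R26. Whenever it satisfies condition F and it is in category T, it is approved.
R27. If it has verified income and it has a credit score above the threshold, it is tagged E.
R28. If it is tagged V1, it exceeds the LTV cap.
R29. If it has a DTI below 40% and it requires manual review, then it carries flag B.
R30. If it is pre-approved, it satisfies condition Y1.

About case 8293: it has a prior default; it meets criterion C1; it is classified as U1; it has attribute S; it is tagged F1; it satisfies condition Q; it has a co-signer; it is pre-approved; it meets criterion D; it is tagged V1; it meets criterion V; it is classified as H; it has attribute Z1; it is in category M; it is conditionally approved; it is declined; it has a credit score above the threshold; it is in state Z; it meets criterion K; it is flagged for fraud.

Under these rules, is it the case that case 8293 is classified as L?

By R3 (it is in state Z, it has attribute Z1): it is in category U.
By R5 (it is classified as H): it requires manual review.
By R10 (it meets criterion K, it has a prior default): it is tagged N.
By R11 (it is tagged N, it has a co-signer): it has complete documentation.
By R12 (it is tagged V1, it is classified as H): it is in category T.
By R16 (it is flagged for fraud, it meets criterion D, it meets criterion C1): it is from an existing customer.
By R21 (it meets criterion C1): it carries flag K1.
By R25 (it has attribute Z1, it is tagged F1, it is classified as H): it has a DTI below 40%.
By R29 (it has a DTI below 40%, it requires manual review): it carries flag B.
By R30 (it is pre-approved): it satisfies condition Y1.
By R2 (it is in category U): it satisfies condition F.
By R13 (it has complete documentation, it is from an existing customer): it is for a primary residence.
By R24 (it is for a primary residence, it meets criterion V): it has verified income.
By R26 (it satisfies condition F, it is in category T): it is approved.
By R27 (it has verified income, it has a credit score above the threshold): it is tagged E.
By R7 (it is approved, it meets criterion C1, it carries flag B): it is tagged Y.
By R9 (it is tagged Y): it is tagged W1.
By R19 (it is tagged W1, it carries flag K1): it qualifies for the prime rate.
By R20 (it is tagged E, it is tagged V1): it carries flag G.
By R17 (it carries flag G, it satisfies condition Y1): it is escalated.
By R14 (it is escalated, it qualifies for the prime rate): it has attribute W.
By R6 (it has attribute W, it is conditionally approved): it is classified as L.

Yes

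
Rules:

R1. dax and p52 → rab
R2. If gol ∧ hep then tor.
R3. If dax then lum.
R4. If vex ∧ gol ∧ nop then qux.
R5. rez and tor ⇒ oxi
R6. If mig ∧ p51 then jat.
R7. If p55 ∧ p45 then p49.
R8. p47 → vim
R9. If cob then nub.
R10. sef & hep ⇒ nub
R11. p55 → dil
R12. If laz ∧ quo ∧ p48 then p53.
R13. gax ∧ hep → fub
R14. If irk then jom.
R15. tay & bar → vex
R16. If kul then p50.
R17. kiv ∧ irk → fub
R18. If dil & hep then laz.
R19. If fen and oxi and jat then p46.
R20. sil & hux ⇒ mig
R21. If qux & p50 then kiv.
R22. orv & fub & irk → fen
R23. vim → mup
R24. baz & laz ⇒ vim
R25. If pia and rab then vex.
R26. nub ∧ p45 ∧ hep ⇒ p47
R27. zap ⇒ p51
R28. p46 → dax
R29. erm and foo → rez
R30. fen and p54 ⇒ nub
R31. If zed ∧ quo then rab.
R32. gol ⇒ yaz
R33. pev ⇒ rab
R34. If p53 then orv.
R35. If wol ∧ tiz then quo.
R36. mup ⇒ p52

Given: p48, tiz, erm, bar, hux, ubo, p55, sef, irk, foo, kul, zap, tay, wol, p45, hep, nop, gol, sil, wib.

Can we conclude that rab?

tor  (by R2: gol, hep)
nub  (by R10: sef, hep)
dil  (by R11: p55)
vex  (by R15: tay, bar)
p50  (by R16: kul)
laz  (by R18: dil, hep)
mig  (by R20: sil, hux)
p47  (by R26: nub, p45, hep)
p51  (by R27: zap)
rez  (by R29: erm, foo)
quo  (by R35: wol, tiz)
qux  (by R4: vex, gol, nop)
oxi  (by R5: rez, tor)
jat  (by R6: mig, p51)
vim  (by R8: p47)
p53  (by R12: laz, quo, p48)
kiv  (by R21: qux, p50)
mup  (by R23: vim)
orv  (by R34: p53)
p52  (by R36: mup)
fub  (by R17: kiv, irk)
fen  (by R22: orv, fub, irk)
p46  (by R19: fen, oxi, jat)
dax  (by R28: p46)
rab  (by R1: dax, p52)

Yes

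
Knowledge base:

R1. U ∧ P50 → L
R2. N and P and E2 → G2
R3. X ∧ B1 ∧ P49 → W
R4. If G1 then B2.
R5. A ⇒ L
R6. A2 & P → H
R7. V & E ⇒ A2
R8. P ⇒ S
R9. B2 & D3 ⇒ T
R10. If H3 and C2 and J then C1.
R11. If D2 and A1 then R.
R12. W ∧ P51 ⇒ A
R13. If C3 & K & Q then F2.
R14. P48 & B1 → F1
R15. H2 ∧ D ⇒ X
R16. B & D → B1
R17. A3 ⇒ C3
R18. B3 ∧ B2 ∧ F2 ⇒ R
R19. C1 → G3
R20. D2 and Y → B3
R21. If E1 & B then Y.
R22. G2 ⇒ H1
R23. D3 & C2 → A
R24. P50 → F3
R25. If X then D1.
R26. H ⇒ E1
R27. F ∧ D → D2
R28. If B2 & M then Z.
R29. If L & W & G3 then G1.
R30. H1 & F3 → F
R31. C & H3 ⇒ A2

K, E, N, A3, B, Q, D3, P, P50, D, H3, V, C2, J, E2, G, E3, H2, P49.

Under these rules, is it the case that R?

G2  (by R2: N, P, E2)
A2  (by R7: V, E)
C1  (by R10: H3, C2, J)
X  (by R15: H2, D)
B1  (by R16: B, D)
C3  (by R17: A3)
G3  (by R19: C1)
H1  (by R22: G2)
A  (by R23: D3, C2)
F3  (by R24: P50)
F  (by R30: H1, F3)
W  (by R3: X, B1, P49)
L  (by R5: A)
H  (by R6: A2, P)
F2  (by R13: C3, K, Q)
E1  (by R26: H)
D2  (by R27: F, D)
G1  (by R29: L, W, G3)
B2  (by R4: G1)
Y  (by R21: E1, B)
B3  (by R20: D2, Y)
R  (by R18: B3, B2, F2)

Yes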